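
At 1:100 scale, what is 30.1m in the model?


Model size = real / scale
= 30.1 / 100
= 0.3010 m

0.3010 m


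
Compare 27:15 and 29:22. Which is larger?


27/15 = 1.8000
29/22 = 1.3182
1.8000 > 1.3182, so 27:15 is greater
= 27:15

27:15


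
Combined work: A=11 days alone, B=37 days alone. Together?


Rate of A = 1/11 per day
Rate of B = 1/37 per day
Combined rate = 1/11 + 1/37 = 48/407 ≈ 0.1179 per day
Days = 1 / combined rate = 407/48
≈ 8.48 days

8.48 days


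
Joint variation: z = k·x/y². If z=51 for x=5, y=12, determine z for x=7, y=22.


z = k·x/y²
Solve for k using the known point: k = z·y²/x = 51×144/5 = 7344/5 = 1468.8000
Now evaluate at x=7, y=22:
z = k × 7 / 484 = (7344 × 7) / (5 × 484) = 51408/2420
≈ 21.2430

21.2430


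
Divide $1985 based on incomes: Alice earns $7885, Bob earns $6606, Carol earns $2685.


Total income = 7885 + 6606 + 2685 = $17176
Alice: $1985 × 7885/17176 = $911.26
Bob: $1985 × 6606/17176 = $763.44
Carol: $1985 × 2685/17176 = $310.30
= Alice: $911.26, Bob: $763.44, Carol: $310.30

Alice: $911.26, Bob: $763.44, Carol: $310.30


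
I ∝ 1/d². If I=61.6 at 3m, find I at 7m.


I₁d₁² = I₂d₂²
I₂ = I₁ × (d₁/d₂)²
= 61.6 × (3/7)²
= 61.6 × 9/49
= 554.4/49
≈ 11.3143

11.3143


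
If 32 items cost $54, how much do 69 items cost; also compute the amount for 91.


Direct proportion: y/x = constant
k = 54/32 = 1.6875
y at x=69: k × 69 = 54 × 69 / 32 = 3726/32 ≈ 116.44
y at x=91: k × 91 = 54 × 91 / 32 = 4914/32 ≈ 153.56
= 116.44 and 153.56

116.44 and 153.56


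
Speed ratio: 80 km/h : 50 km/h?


Ratio = 80:50
GCD = 10
Simplified = 8:5
Time ratio (same distance) = 5:8
Speed ratio = 8:5

8:5


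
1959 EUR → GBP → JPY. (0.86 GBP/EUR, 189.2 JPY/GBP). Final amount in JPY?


Step 1: 1959 EUR × 0.86 = 1684.74 GBP
Step 2: 1684.74 GBP × 189.2 = 318752.81 JPY
Implied rate EUR→JPY = 0.86 × 189.2 = 162.7120
= 318752.81 JPY

318752.81 JPY


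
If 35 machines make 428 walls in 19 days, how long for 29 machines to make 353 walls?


Days ∝ work / workers, so d₂ = d₁ × (m₁/m₂) × (w₂/w₁)
Workers factor (inverse): 35/29 ≈ 1.2069
Work factor (direct): 353/428 ≈ 0.8248
d₂ = 19 × 35/29 × 353/428 = (19 × 35 × 353) / (29 × 428) = 234745/12412
≈ 18.91 days

18.91 days


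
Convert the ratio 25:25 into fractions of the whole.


Total parts = 25 + 25 = 50
First part: 25/50 = 1/2
Second part: 25/50 = 1/2
= 1/2 and 1/2

1/2 and 1/2


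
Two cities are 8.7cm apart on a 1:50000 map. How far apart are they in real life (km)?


Real distance = map distance × scale
= 8.7cm × 50000
= 435000 cm = 4350.0 m
= 4.350 km

4.350 km


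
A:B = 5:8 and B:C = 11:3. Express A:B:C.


Match B: multiply A:B by 11 → 55:88
Multiply B:C by 8 → 88:24
Combined: 55:88:24
GCD = 1
= 55:88:24

55:88:24


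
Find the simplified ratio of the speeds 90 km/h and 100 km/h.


Ratio = 90:100
GCD = 10
Simplified = 9:10
Time ratio (same distance) = 10:9
Speed ratio = 9:10

9:10


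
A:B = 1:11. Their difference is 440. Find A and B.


Let A = 1k, B = 11k.
11k - 1k = 440
10k = 440 → k = 440/10 = 44
A = 1×44 = 44, B = 11×44 = 484
= A = 44, B = 484

A = 44, B = 484


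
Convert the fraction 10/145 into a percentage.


Percentage = (part / whole) × 100
= (10 / 145) × 100
≈ 6.90%

6.90%


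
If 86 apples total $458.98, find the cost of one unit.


Unit rate = total / quantity
= 458.98 / 86
= $5.34 per unit

$5.34 per unit


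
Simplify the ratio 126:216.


GCD(126, 216) = 18
126/18 : 216/18
= 7:12

7:12


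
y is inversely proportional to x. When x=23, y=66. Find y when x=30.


Inverse proportion: x × y = constant
k = 23 × 66 = 1518
y₂ = k / 30 = 1518 / 30
= 50.60

50.60


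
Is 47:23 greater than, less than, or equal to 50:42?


47/23 = 2.0435
50/42 = 1.1905
2.0435 > 1.1905, so 47:23 is greater
= greater than

greater than


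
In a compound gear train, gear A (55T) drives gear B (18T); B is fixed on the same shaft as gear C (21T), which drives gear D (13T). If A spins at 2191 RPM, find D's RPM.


Stage 1: RPM_B = RPM_A × t_A/t_B = 2191 × 55/18 = 120505/18 ≈ 6694.72
B and C share a shaft → RPM_C = RPM_B
Stage 2: RPM_D = RPM_C × t_C/t_D = RPM_A × (t_A×t_C)/(t_B×t_D)
Overall ratio = (55×21)/(18×13) = 1155/234
RPM_D = 2191 × 1155/234 = 2530605/234
≈ 10814.55 RPM

10814.55 RPM


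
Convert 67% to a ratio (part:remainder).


67% means 67 parts out of 100; remainder = 33
Part : remainder = 67:33
GCD = 1
= 67:33

67:33


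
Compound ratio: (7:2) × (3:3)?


Compound ratio = (7×3) : (2×3)
= 21:6
GCD = 3
= 7:2

7:2


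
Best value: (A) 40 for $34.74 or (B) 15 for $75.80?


Deal A: $34.74/40 = $0.8685/unit
Deal B: $75.80/15 = $5.0533/unit
A is cheaper per unit
= Deal A

Deal A


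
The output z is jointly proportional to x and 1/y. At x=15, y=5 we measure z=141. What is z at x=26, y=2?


z = k·x/y
Solve for k using the known point: k = z·y/x = 141×5/15 = 705/15 = 47.0000
Now evaluate at x=26, y=2:
z = k × 26 / 2 = (705 × 26) / (15 × 2) = 18330/30
= 611.0000

611.0000


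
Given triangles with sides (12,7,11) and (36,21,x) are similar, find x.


Scale factor = 36/12 = 3
Missing side = 11 × 3
= 33.0

33.0


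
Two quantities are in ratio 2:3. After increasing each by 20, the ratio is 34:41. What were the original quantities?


Let A = 2k, B = 3k.
(2k + 20) / (3k + 20) = 34/41
Cross-multiply: 41(2k + 20) = 34(3k + 20)
82k + 820 = 102k + 680
82k - 102k = 680 - 820
-20k = -140
k = -140/-20 = 7
A = 2×7 = 14, B = 3×7 = 21
= A = 14, B = 21

A = 14, B = 21


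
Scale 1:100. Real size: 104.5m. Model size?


Model size = real / scale
= 104.5 / 100
= 1.0450 m

1.0450 m


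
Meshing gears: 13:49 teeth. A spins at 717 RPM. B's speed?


Gear ratio = 13:49 = 13:49
RPM_B = RPM_A × (teeth_A / teeth_B)
= 717 × (13/49)
= 190.2 RPM

190.2 RPM


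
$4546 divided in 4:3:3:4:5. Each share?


Total parts = 4 + 3 + 3 + 4 + 5 = 19
Part 1: 4546 × 4/19 = 957.05
Part 2: 4546 × 3/19 = 717.79
Part 3: 4546 × 3/19 = 717.79
Part 4: 4546 × 4/19 = 957.05
Part 5: 4546 × 5/19 = 1196.32
= Part 1: $957.05, Part 2: $717.79, Part 3: $717.79, Part 4: $957.05, Part 5: $1196.32

Part 1: $957.05, Part 2: $717.79, Part 3: $717.79, Part 4: $957.05, Part 5: $1196.32


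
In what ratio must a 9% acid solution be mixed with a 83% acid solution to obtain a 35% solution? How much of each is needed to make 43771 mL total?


Let x parts of 9% mix with y parts of 83%.
9x + 83y = 35(x + y)
9x + 83y = 35x + 35y
x(9 - 35) = y(35 - 83)
x/y = (83 - 35)/(35 - 9) = 48/26
Simplify: 24:13
Total parts = 37; one part = 43771/37 = 1183.00 mL
9% solution: 24×1183.00 = 28392.00 mL
83% solution: 13×1183.00 = 15379.00 mL
= ratio 24:13; 28392.00 mL and 15379.00 mL

ratio 24:13; 28392.00 mL and 15379.00 mL


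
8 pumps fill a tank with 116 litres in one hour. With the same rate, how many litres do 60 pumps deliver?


Direct proportion: y/x = constant
k = 116/8 = 14.5000
y₂ = k × 60 = 116 × 60 / 8 = 6960/8
= 870.00

870.00


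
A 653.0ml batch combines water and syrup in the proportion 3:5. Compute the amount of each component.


Total parts = 3 + 5 = 8
water: 653.0 × 3/8 = 244.9ml
syrup: 653.0 × 5/8 = 408.1ml
= 244.9ml and 408.1ml

244.9ml and 408.1ml


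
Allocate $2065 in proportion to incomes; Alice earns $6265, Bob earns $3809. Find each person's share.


Total income = 6265 + 3809 = $10074
Alice: $2065 × 6265/10074 = $1284.22
Bob: $2065 × 3809/10074 = $780.78
= Alice: $1284.22, Bob: $780.78

Alice: $1284.22, Bob: $780.78


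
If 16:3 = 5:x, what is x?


Cross multiply: 16 × x = 3 × 5
16x = 15
x = 15 / 16
= 0.94

0.94


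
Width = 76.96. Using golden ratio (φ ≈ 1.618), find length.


φ = (1 + √5) / 2 ≈ 1.618
Length = width × φ = 76.96 × 1.618 = 124.52128
≈ 124.52

124.52


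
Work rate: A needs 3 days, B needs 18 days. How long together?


Rate of A = 1/3 per day
Rate of B = 1/18 per day
Combined rate = 1/3 + 1/18 = 21/54 ≈ 0.3889 per day
Days = 1 / combined rate = 54/21
≈ 2.57 days

2.57 days


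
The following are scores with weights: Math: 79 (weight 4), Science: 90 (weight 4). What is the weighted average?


Numerator = 79×4 + 90×4
= 316 + 360
= 676
Total weight = 8
Weighted avg = 676/8
= 84.50

84.50


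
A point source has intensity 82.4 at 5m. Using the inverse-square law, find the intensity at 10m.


I₁d₁² = I₂d₂²
I₂ = I₁ × (d₁/d₂)²
= 82.4 × (5/10)²
= 82.4 × 25/100
= 2060/100
= 20.6000

20.6000


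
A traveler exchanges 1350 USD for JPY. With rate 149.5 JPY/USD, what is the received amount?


Amount × rate = 1350 × 149.5
= 201825.00 JPY

201825.00 JPY


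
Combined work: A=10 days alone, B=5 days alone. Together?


Rate of A = 1/10 per day
Rate of B = 1/5 per day
Combined rate = 1/10 + 1/5 = 15/50 = 0.3000 per day
Days = 1 / combined rate = 50/15
≈ 3.33 days

3.33 days


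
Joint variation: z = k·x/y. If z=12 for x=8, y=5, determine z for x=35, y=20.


z = k·x/y
Solve for k using the known point: k = z·y/x = 12×5/8 = 60/8 = 7.5000
Now evaluate at x=35, y=20:
z = k × 35 / 20 = (60 × 35) / (8 × 20) = 2100/160
= 13.1250

13.1250


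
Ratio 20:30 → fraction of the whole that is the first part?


Total parts = 20 + 30 = 50
First part: 20/50 = 2/5
= 2/5

2/5


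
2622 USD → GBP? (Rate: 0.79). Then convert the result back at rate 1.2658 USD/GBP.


Amount × rate = 2622 × 0.79 = 2071.38 GBP
Round-trip: 2071.38 × 1.2658 = 2621.95 USD
= 2071.38 GBP, then 2621.95 USD

2071.38 GBP, then 2621.95 USD


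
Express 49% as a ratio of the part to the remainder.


49% means 49 parts out of 100; remainder = 51
Part : remainder = 49:51
GCD = 1
= 49:51

49:51


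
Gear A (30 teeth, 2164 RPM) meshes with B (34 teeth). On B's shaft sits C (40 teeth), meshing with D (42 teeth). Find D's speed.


Stage 1: RPM_B = RPM_A × t_A/t_B = 2164 × 30/34 = 64920/34 ≈ 1909.41
B and C share a shaft → RPM_C = RPM_B
Stage 2: RPM_D = RPM_C × t_C/t_D = RPM_A × (t_A×t_C)/(t_B×t_D)
Overall ratio = (30×40)/(34×42) = 1200/1428
RPM_D = 2164 × 1200/1428 = 2596800/1428
≈ 1818.49 RPM

1818.49 RPM


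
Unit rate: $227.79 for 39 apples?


Unit rate = total / quantity
= 227.79 / 39
= $5.84 per unit

$5.84 per unit


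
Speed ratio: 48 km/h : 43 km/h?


Ratio = 48:43
GCD = 1
Simplified = 48:43
Time ratio (same distance) = 43:48
Speed ratio = 48:43

48:43


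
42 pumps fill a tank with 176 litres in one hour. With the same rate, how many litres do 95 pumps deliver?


Direct proportion: y/x = constant
k = 176/42 ≈ 4.1905
y₂ = k × 95 = 176 × 95 / 42 = 16720/42
≈ 398.10

398.10


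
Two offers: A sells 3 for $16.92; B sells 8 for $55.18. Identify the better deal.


Deal A: $16.92/3 = $5.6400/unit
Deal B: $55.18/8 = $6.8975/unit
A is cheaper per unit
= Deal A

Deal A


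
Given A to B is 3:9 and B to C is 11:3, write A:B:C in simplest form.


Match B: multiply A:B by 11 → 33:99
Multiply B:C by 9 → 99:27
Combined: 33:99:27
GCD = 3
= 11:33:9

11:33:9


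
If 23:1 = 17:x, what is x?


Cross multiply: 23 × x = 1 × 17
23x = 17
x = 17 / 23
= 0.74

0.74


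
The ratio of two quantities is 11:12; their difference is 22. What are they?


Let A = 11k, B = 12k.
12k - 11k = 22
1k = 22 → k = 22/1 = 22
A = 11×22 = 242, B = 12×22 = 264
= A = 242, B = 264

A = 242, B = 264


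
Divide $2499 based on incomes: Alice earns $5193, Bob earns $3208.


Total income = 5193 + 3208 = $8401
Alice: $2499 × 5193/8401 = $1544.73
Bob: $2499 × 3208/8401 = $954.27
= Alice: $1544.73, Bob: $954.27

Alice: $1544.73, Bob: $954.27


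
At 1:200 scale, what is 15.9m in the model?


Model size = real / scale
= 15.9 / 200
= 0.0795 m

0.0795 m


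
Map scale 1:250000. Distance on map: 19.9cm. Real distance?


Real distance = map distance × scale
= 19.9cm × 250000
= 4975000 cm = 49750.0 m
= 49.750 km

49.750 km


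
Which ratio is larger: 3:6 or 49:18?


3/6 = 0.5000
49/18 = 2.7222
0.5000 < 2.7222, so 3:6 is less
= 49:18

49:18


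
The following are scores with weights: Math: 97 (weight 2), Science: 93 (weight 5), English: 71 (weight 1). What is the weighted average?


Numerator = 97×2 + 93×5 + 71×1
= 194 + 465 + 71
= 730
Total weight = 8
Weighted avg = 730/8
= 91.25

91.25


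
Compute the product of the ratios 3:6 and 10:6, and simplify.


Compound ratio = (3×10) : (6×6)
= 30:36
GCD = 6
= 5:6

5:6


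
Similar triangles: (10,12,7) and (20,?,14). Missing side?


Scale factor = 20/10 = 2
Missing side = 12 × 2
= 24.0

24.0


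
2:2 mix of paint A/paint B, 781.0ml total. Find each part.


Total parts = 2 + 2 = 4
paint A: 781.0 × 2/4 = 390.5ml
paint B: 781.0 × 2/4 = 390.5ml
= 390.5ml and 390.5ml

390.5ml and 390.5ml


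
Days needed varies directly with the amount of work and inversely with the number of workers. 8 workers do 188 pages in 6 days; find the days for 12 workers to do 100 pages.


Days ∝ work / workers, so d₂ = d₁ × (m₁/m₂) × (w₂/w₁)
Workers factor (inverse): 8/12 ≈ 0.6667
Work factor (direct): 100/188 ≈ 0.5319
d₂ = 6 × 8/12 × 100/188 = (6 × 8 × 100) / (12 × 188) = 4800/2256
≈ 2.13 days

2.13 days


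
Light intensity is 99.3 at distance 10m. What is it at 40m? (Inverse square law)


I₁d₁² = I₂d₂²
I₂ = I₁ × (d₁/d₂)²
= 99.3 × (10/40)²
= 99.3 × 100/1600
= 9930/1600
≈ 6.2063

6.2063


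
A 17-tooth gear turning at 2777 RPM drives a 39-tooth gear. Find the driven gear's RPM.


Gear ratio = 17:39 = 17:39
RPM_B = RPM_A × (teeth_A / teeth_B)
= 2777 × (17/39)
= 1210.5 RPM

1210.5 RPM


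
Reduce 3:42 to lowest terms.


GCD(3, 42) = 3
3/3 : 42/3
= 1:14

1:14


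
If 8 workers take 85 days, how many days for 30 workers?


Inverse proportion: x × y = constant
k = 8 × 85 = 680
y₂ = k / 30 = 680 / 30
= 22.67

22.67


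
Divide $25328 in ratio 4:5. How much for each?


Total parts = 4 + 5 = 9
Part 1: 25328 × 4/9 = 11256.89
Part 2: 25328 × 5/9 = 14071.11
= Part 1: $11256.89, Part 2: $14071.11

Part 1: $11256.89, Part 2: $14071.11


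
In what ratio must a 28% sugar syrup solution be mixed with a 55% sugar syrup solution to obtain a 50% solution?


Let x parts of 28% mix with y parts of 55%.
28x + 55y = 50(x + y)
28x + 55y = 50x + 50y
x(28 - 50) = y(50 - 55)
x/y = (55 - 50)/(50 - 28) = 5/22
Simplify: 5:22
= 5:22

5:22


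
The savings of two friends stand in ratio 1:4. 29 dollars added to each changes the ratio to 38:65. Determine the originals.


Let A = 1k, B = 4k.
(1k + 29) / (4k + 29) = 38/65
Cross-multiply: 65(1k + 29) = 38(4k + 29)
65k + 1885 = 152k + 1102
65k - 152k = 1102 - 1885
-87k = -783
k = -783/-87 = 9
A = 1×9 = 9, B = 4×9 = 36
= A = 9, B = 36

A = 9, B = 36


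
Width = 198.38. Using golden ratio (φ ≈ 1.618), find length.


φ = (1 + √5) / 2 ≈ 1.618
Length = width × φ = 198.38 × 1.618 = 320.97884
≈ 320.98

320.98


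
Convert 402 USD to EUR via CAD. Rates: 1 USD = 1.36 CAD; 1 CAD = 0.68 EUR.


Step 1: 402 USD × 1.36 = 546.72 CAD
Step 2: 546.72 CAD × 0.68 = 371.77 EUR
Implied rate USD→EUR = 1.36 × 0.68 = 0.9248
= 371.77 EUR

371.77 EUR


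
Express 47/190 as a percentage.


Percentage = (part / whole) × 100
= (47 / 190) × 100
≈ 24.74%

24.74%


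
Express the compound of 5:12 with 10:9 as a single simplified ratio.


Compound ratio = (5×10) : (12×9)
= 50:108
GCD = 2
= 25:54

25:54


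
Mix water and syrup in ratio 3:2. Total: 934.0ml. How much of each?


Total parts = 3 + 2 = 5
water: 934.0 × 3/5 = 560.4ml
syrup: 934.0 × 2/5 = 373.6ml
= 560.4ml and 373.6ml

560.4ml and 373.6ml


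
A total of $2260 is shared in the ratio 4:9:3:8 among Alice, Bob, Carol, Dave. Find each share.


Total parts = 4 + 9 + 3 + 8 = 24
Alice: 2260 × 4/24 = 376.67
Bob: 2260 × 9/24 = 847.50
Carol: 2260 × 3/24 = 282.50
Dave: 2260 × 8/24 = 753.33
= Alice: $376.67, Bob: $847.50, Carol: $282.50, Dave: $753.33

Alice: $376.67, Bob: $847.50, Carol: $282.50, Dave: $753.33


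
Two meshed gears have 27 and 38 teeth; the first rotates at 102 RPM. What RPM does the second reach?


Gear ratio = 27:38 = 27:38
RPM_B = RPM_A × (teeth_A / teeth_B)
= 102 × (27/38)
= 72.5 RPM

72.5 RPM


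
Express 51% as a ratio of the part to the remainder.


51% means 51 parts out of 100; remainder = 49
Part : remainder = 51:49
GCD = 1
= 51:49

51:49


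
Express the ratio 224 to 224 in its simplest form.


GCD(224, 224) = 224
224/224 : 224/224
= 1:1

1:1


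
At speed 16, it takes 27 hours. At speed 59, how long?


Inverse proportion: x × y = constant
k = 16 × 27 = 432
y₂ = k / 59 = 432 / 59
= 7.32

7.32


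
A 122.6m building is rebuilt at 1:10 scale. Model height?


Model size = real / scale
= 122.6 / 10
= 12.2600 m

12.2600 m


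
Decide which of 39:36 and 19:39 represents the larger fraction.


39/36 = 1.0833
19/39 = 0.4872
1.0833 > 0.4872, so 39:36 is greater
= 39:36

39:36


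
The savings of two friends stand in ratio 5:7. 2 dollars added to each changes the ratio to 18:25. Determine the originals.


Let A = 5k, B = 7k.
(5k + 2) / (7k + 2) = 18/25
Cross-multiply: 25(5k + 2) = 18(7k + 2)
125k + 50 = 126k + 36
125k - 126k = 36 - 50
-1k = -14
k = -14/-1 = 14
A = 5×14 = 70, B = 7×14 = 98
= A = 70, B = 98

A = 70, B = 98


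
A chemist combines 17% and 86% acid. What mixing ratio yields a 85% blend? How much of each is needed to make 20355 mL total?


Let x parts of 17% mix with y parts of 86%.
17x + 86y = 85(x + y)
17x + 86y = 85x + 85y
x(17 - 85) = y(85 - 86)
x/y = (86 - 85)/(85 - 17) = 1/68
Simplify: 1:68
Total parts = 69; one part = 20355/69 = 295.00 mL
17% solution: 1×295.00 = 295.00 mL
86% solution: 68×295.00 = 20060.00 mL
= ratio 1:68; 295.00 mL and 20060.00 mL

ratio 1:68; 295.00 mL and 20060.00 mL


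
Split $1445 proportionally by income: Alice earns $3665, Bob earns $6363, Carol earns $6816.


Total income = 3665 + 6363 + 6816 = $16844
Alice: $1445 × 3665/16844 = $314.41
Bob: $1445 × 6363/16844 = $545.86
Carol: $1445 × 6816/16844 = $584.73
= Alice: $314.41, Bob: $545.86, Carol: $584.73

Alice: $314.41, Bob: $545.86, Carol: $584.73


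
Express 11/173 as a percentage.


Percentage = (part / whole) × 100
= (11 / 173) × 100
≈ 6.36%

6.36%


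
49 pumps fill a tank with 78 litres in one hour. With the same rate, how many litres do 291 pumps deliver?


Direct proportion: y/x = constant
k = 78/49 ≈ 1.5918
y₂ = k × 291 = 78 × 291 / 49 = 22698/49
≈ 463.22

463.22


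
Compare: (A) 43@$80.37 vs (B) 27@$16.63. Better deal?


Deal A: $80.37/43 = $1.8691/unit
Deal B: $16.63/27 = $0.6159/unit
B is cheaper per unit
= Deal B

Deal B


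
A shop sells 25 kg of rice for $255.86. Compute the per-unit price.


Unit rate = total / quantity
= 255.86 / 25
= $10.23 per unit

$10.23 per unit


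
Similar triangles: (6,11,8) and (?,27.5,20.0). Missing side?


Scale factor = 27.5/11 = 2.5
Missing side = 6 × 2.5
= 15.0

15.0


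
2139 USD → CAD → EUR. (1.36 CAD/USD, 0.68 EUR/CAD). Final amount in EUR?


Step 1: 2139 USD × 1.36 = 2909.04 CAD
Step 2: 2909.04 CAD × 0.68 = 1978.15 EUR
Implied rate USD→EUR = 1.36 × 0.68 = 0.9248
= 1978.15 EUR

1978.15 EUR


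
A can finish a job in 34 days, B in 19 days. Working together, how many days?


Rate of A = 1/34 per day
Rate of B = 1/19 per day
Combined rate = 1/34 + 1/19 = 53/646 ≈ 0.0820 per day
Days = 1 / combined rate = 646/53
≈ 12.19 days

12.19 days


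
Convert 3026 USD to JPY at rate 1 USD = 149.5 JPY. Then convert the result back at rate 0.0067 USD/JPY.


Amount × rate = 3026 × 149.5 = 452387.00 JPY
Round-trip: 452387.00 × 0.0067 = 3030.99 USD
= 452387.00 JPY, then 3030.99 USD

452387.00 JPY, then 3030.99 USD


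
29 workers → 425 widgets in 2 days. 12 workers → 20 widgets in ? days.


Days ∝ work / workers, so d₂ = d₁ × (m₁/m₂) × (w₂/w₁)
Workers factor (inverse): 29/12 ≈ 2.4167
Work factor (direct): 20/425 ≈ 0.0471
d₂ = 2 × 29/12 × 20/425 = (2 × 29 × 20) / (12 × 425) = 1160/5100
≈ 0.23 days

0.23 days


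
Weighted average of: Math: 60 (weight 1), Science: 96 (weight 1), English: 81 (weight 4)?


Numerator = 60×1 + 96×1 + 81×4
= 60 + 96 + 324
= 480
Total weight = 6
Weighted avg = 480/6
= 80.00

80.00


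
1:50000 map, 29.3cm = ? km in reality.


Real distance = map distance × scale
= 29.3cm × 50000
= 1465000 cm = 14650.0 m
= 14.650 km

14.650 km


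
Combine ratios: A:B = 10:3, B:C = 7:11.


Match B: multiply A:B by 7 → 70:21
Multiply B:C by 3 → 21:33
Combined: 70:21:33
GCD = 1
= 70:21:33

70:21:33


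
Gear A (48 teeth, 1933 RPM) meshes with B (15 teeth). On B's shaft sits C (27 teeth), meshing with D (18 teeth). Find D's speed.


Stage 1: RPM_B = RPM_A × t_A/t_B = 1933 × 48/15 = 92784/15 = 6185.60
B and C share a shaft → RPM_C = RPM_B
Stage 2: RPM_D = RPM_C × t_C/t_D = RPM_A × (t_A×t_C)/(t_B×t_D)
Overall ratio = (48×27)/(15×18) = 1296/270
RPM_D = 1933 × 1296/270 = 2505168/270
= 9278.40 RPM

9278.40 RPM


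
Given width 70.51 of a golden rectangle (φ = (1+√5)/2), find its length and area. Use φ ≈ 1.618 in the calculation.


φ = (1 + √5) / 2 ≈ 1.618
Length = width × φ = 70.51 × 1.618 = 114.08518
≈ 114.09
Area = width × length = 70.51 × 114.08518 = 8044.1460418 ≈ 8044.15
= Length: 114.09, Area: 8044.15

Length: 114.09, Area: 8044.15


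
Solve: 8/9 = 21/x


Cross multiply: 8 × x = 9 × 21
8x = 189
x = 189 / 8
= 23.63

23.63


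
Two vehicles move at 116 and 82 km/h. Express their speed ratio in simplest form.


Ratio = 116:82
GCD = 2
Simplified = 58:41
Time ratio (same distance) = 41:58
Speed ratio = 58:41

58:41


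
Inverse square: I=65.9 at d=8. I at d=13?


I₁d₁² = I₂d₂²
I₂ = I₁ × (d₁/d₂)²
= 65.9 × (8/13)²
= 65.9 × 64/169
= 4217.6/169
≈ 24.9562

24.9562


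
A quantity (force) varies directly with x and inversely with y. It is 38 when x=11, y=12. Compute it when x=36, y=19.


z = k·x/y
Solve for k using the known point: k = z·y/x = 38×12/11 = 456/11 ≈ 41.4545
Now evaluate at x=36, y=19:
z = k × 36 / 19 = (456 × 36) / (11 × 19) = 16416/209
≈ 78.5455

78.5455


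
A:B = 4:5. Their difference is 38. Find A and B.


Let A = 4k, B = 5k.
5k - 4k = 38
1k = 38 → k = 38/1 = 38
A = 4×38 = 152, B = 5×38 = 190
= A = 152, B = 190

A = 152, B = 190


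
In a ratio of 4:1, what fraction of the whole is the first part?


Total parts = 4 + 1 = 5
First part: 4/5 = 4/5
= 4/5

4/5


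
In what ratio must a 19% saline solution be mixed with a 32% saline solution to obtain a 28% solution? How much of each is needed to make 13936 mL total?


Let x parts of 19% mix with y parts of 32%.
19x + 32y = 28(x + y)
19x + 32y = 28x + 28y
x(19 - 28) = y(28 - 32)
x/y = (32 - 28)/(28 - 19) = 4/9
Simplify: 4:9
Total parts = 13; one part = 13936/13 = 1072.00 mL
19% solution: 4×1072.00 = 4288.00 mL
32% solution: 9×1072.00 = 9648.00 mL
= ratio 4:9; 4288.00 mL and 9648.00 mL

ratio 4:9; 4288.00 mL and 9648.00 mL


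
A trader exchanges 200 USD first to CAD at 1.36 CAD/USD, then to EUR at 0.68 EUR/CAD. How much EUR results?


Step 1: 200 USD × 1.36 = 272.00 CAD
Step 2: 272.00 CAD × 0.68 = 184.96 EUR
Implied rate USD→EUR = 1.36 × 0.68 = 0.9248
= 184.96 EUR

184.96 EUR


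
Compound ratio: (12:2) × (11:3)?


Compound ratio = (12×11) : (2×3)
= 132:6
GCD = 6
= 22:1

22:1


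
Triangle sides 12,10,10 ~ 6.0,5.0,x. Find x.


Scale factor = 6.0/12 = 0.5
Missing side = 10 × 0.5
= 5.0

5.0


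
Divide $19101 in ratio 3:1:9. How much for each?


Total parts = 3 + 1 + 9 = 13
Part 1: 19101 × 3/13 = 4407.92
Part 2: 19101 × 1/13 = 1469.31
Part 3: 19101 × 9/13 = 13223.77
= Part 1: $4407.92, Part 2: $1469.31, Part 3: $13223.77

Part 1: $4407.92, Part 2: $1469.31, Part 3: $13223.77


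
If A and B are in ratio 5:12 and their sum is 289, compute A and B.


Let A = 5k, B = 12k.
5k + 12k = 289
17k = 289 → k = 289/17 = 17
A = 5×17 = 85, B = 12×17 = 204
= A = 85, B = 204

A = 85, B = 204


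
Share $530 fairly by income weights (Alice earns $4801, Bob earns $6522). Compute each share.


Total income = 4801 + 6522 = $11323
Alice: $530 × 4801/11323 = $224.72
Bob: $530 × 6522/11323 = $305.28
= Alice: $224.72, Bob: $305.28

Alice: $224.72, Bob: $305.28


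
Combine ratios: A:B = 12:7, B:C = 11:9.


Match B: multiply A:B by 11 → 132:77
Multiply B:C by 7 → 77:63
Combined: 132:77:63
GCD = 1
= 132:77:63

132:77:63


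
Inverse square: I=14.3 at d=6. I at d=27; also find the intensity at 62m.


I₁d₁² = I₂d₂²
I at 27m = 14.3 × (6/27)² = 14.3 × 36/729 = 514.8/729 ≈ 0.7062
I at 62m = 14.3 × (6/62)² = 14.3 × 36/3844 = 514.8/3844 ≈ 0.1339
= 0.7062 and 0.1339

0.7062 and 0.1339


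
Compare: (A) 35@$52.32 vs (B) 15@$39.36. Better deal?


Deal A: $52.32/35 = $1.4949/unit
Deal B: $39.36/15 = $2.6240/unit
A is cheaper per unit
= Deal A

Deal A


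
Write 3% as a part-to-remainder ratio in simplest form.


3% means 3 parts out of 100; remainder = 97
Part : remainder = 3:97
GCD = 1
= 3:97

3:97


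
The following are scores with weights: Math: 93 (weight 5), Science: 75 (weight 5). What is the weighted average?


Numerator = 93×5 + 75×5
= 465 + 375
= 840
Total weight = 10
Weighted avg = 840/10
= 84.00

84.00


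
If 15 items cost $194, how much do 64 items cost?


Direct proportion: y/x = constant
k = 194/15 ≈ 12.9333
y₂ = k × 64 = 194 × 64 / 15 = 12416/15
≈ 827.73

827.73


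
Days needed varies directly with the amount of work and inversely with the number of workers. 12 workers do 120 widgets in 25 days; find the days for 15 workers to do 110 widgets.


Days ∝ work / workers, so d₂ = d₁ × (m₁/m₂) × (w₂/w₁)
Workers factor (inverse): 12/15 = 0.8000
Work factor (direct): 110/120 ≈ 0.9167
d₂ = 25 × 12/15 × 110/120 = (25 × 12 × 110) / (15 × 120) = 33000/1800
≈ 18.33 days

18.33 days


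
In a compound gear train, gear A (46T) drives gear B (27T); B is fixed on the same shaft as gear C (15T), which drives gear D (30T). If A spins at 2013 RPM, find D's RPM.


Stage 1: RPM_B = RPM_A × t_A/t_B = 2013 × 46/27 = 92598/27 ≈ 3429.56
B and C share a shaft → RPM_C = RPM_B
Stage 2: RPM_D = RPM_C × t_C/t_D = RPM_A × (t_A×t_C)/(t_B×t_D)
Overall ratio = (46×15)/(27×30) = 690/810
RPM_D = 2013 × 690/810 = 1388970/810
≈ 1714.78 RPM

1714.78 RPM


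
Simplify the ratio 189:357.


GCD(189, 357) = 21
189/21 : 357/21
= 9:17

9:17


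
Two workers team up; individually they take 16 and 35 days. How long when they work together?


Rate of A = 1/16 per day
Rate of B = 1/35 per day
Combined rate = 1/16 + 1/35 = 51/560 ≈ 0.0911 per day
Days = 1 / combined rate = 560/51
≈ 10.98 days

10.98 days


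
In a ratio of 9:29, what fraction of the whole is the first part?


Total parts = 9 + 29 = 38
First part: 9/38 = 9/38
= 9/38

9/38


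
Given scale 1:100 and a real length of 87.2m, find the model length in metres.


Model size = real / scale
= 87.2 / 100
= 0.8720 m

0.8720 m


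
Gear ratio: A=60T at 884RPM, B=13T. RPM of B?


Gear ratio = 60:13 = 60:13
RPM_B = RPM_A × (teeth_A / teeth_B)
= 884 × (60/13)
= 4080.0 RPM

4080.0 RPM


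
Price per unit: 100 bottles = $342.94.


Unit rate = total / quantity
= 342.94 / 100
= $3.43 per unit

$3.43 per unit


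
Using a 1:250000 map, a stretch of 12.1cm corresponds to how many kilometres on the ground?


Real distance = map distance × scale
= 12.1cm × 250000
= 3025000 cm = 30250.0 m
= 30.250 km

30.250 km


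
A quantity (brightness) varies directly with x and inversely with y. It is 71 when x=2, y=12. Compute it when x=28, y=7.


z = k·x/y
Solve for k using the known point: k = z·y/x = 71×12/2 = 852/2 = 426.0000
Now evaluate at x=28, y=7:
z = k × 28 / 7 = (852 × 28) / (2 × 7) = 23856/14
= 1704.0000

1704.0000


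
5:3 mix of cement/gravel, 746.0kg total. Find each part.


Total parts = 5 + 3 = 8
cement: 746.0 × 5/8 = 466.3kg
gravel: 746.0 × 3/8 = 279.8kg
= 466.3kg and 279.8kg

466.3kg and 279.8kg


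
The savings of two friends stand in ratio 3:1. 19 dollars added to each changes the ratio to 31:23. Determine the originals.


Let A = 3k, B = 1k.
(3k + 19) / (1k + 19) = 31/23
Cross-multiply: 23(3k + 19) = 31(1k + 19)
69k + 437 = 31k + 589
69k - 31k = 589 - 437
38k = 152
k = 152/38 = 4
A = 3×4 = 12, B = 1×4 = 4
= A = 12, B = 4

A = 12, B = 4


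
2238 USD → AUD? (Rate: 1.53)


Amount × rate = 2238 × 1.53
= 3424.14 AUD

3424.14 AUD


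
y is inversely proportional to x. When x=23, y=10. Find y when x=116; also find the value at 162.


Inverse proportion: x × y = constant
k = 23 × 10 = 230
At x=116: k/116 = 1.98
At x=162: k/162 = 1.42
= 1.98 and 1.42

1.98 and 1.42


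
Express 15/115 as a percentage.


Percentage = (part / whole) × 100
= (15 / 115) × 100
≈ 13.04%

13.04%


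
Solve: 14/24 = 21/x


Cross multiply: 14 × x = 24 × 21
14x = 504
x = 504 / 14
= 36.00

36.00


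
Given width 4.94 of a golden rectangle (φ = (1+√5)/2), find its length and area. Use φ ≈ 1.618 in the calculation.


φ = (1 + √5) / 2 ≈ 1.618
Length = width × φ = 4.94 × 1.618 = 7.99292
≈ 7.99
Area = width × length = 4.94 × 7.99292 = 39.4850248 ≈ 39.49
= Length: 7.99, Area: 39.49

Length: 7.99, Area: 39.49


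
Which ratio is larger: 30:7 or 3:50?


30/7 = 4.2857
3/50 = 0.0600
4.2857 > 0.0600, so 30:7 is greater
= 30:7

30:7


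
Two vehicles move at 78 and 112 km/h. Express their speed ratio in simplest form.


Ratio = 78:112
GCD = 2
Simplified = 39:56
Time ratio (same distance) = 56:39
Speed ratio = 39:56

39:56


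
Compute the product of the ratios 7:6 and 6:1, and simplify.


Compound ratio = (7×6) : (6×1)
= 42:6
GCD = 6
= 7:1

7:1


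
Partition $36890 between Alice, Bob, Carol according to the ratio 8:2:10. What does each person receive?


Total parts = 8 + 2 + 10 = 20
Alice: 36890 × 8/20 = 14756.00
Bob: 36890 × 2/20 = 3689.00
Carol: 36890 × 10/20 = 18445.00
= Alice: $14756.00, Bob: $3689.00, Carol: $18445.00

Alice: $14756.00, Bob: $3689.00, Carol: $18445.00


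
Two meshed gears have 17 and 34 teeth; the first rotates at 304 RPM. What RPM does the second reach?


Gear ratio = 17:34 = 1:2
RPM_B = RPM_A × (teeth_A / teeth_B)
= 304 × (17/34)
= 152.0 RPM

152.0 RPM


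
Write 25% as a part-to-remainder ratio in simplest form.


25% means 25 parts out of 100; remainder = 75
Part : remainder = 25:75
GCD = 25
= 1:3

1:3


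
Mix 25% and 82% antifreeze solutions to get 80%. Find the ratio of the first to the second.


Let x parts of 25% mix with y parts of 82%.
25x + 82y = 80(x + y)
25x + 82y = 80x + 80y
x(25 - 80) = y(80 - 82)
x/y = (82 - 80)/(80 - 25) = 2/55
Simplify: 2:55
= 2:55

2:55


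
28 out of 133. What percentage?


Percentage = (part / whole) × 100
= (28 / 133) × 100
≈ 21.05%

21.05%


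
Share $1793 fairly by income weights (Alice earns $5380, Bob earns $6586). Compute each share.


Total income = 5380 + 6586 = $11966
Alice: $1793 × 5380/11966 = $806.15
Bob: $1793 × 6586/11966 = $986.85
= Alice: $806.15, Bob: $986.85

Alice: $806.15, Bob: $986.85


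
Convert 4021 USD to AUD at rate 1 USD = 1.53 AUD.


Amount × rate = 4021 × 1.53
= 6152.13 AUD

6152.13 AUD


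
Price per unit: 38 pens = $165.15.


Unit rate = total / quantity
= 165.15 / 38
= $4.35 per unit

$4.35 per unit


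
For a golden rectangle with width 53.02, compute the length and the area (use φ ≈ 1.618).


φ = (1 + √5) / 2 ≈ 1.618
Length = width × φ = 53.02 × 1.618 = 85.78636
≈ 85.79
Area = width × length = 53.02 × 85.78636 = 4548.3928072 ≈ 4548.39
= Length: 85.79, Area: 4548.39

Length: 85.79, Area: 4548.39


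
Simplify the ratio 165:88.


GCD(165, 88) = 11
165/11 : 88/11
= 15:8

15:8


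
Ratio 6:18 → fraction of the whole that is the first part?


Total parts = 6 + 18 = 24
First part: 6/24 = 1/4
= 1/4

1/4


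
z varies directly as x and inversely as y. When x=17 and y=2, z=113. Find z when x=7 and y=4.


z = k·x/y
Solve for k using the known point: k = z·y/x = 113×2/17 = 226/17 ≈ 13.2941
Now evaluate at x=7, y=4:
z = k × 7 / 4 = (226 × 7) / (17 × 4) = 1582/68
≈ 23.2647

23.2647


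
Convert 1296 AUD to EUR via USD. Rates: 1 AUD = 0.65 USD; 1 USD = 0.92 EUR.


Step 1: 1296 AUD × 0.65 = 842.40 USD
Step 2: 842.40 USD × 0.92 = 775.01 EUR
Implied rate AUD→EUR = 0.65 × 0.92 = 0.5980
= 775.01 EUR

775.01 EUR


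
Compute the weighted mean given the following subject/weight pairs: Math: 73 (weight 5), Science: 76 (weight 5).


Numerator = 73×5 + 76×5
= 365 + 380
= 745
Total weight = 10
Weighted avg = 745/10
= 74.50

74.50


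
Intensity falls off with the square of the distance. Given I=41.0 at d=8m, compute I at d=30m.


I₁d₁² = I₂d₂²
I₂ = I₁ × (d₁/d₂)²
= 41.0 × (8/30)²
= 41.0 × 64/900
= 2624/900
≈ 2.9156

2.9156


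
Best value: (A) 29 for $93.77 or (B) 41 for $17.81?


Deal A: $93.77/29 = $3.2334/unit
Deal B: $17.81/41 = $0.4344/unit
B is cheaper per unit
= Deal B

Deal B


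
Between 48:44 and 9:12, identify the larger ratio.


48/44 = 1.0909
9/12 = 0.7500
1.0909 > 0.7500, so 48:44 is greater
= 48:44

48:44


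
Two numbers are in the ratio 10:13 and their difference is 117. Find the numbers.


Let A = 10k, B = 13k.
13k - 10k = 117
3k = 117 → k = 117/3 = 39
A = 10×39 = 390, B = 13×39 = 507
= A = 390, B = 507

A = 390, B = 507


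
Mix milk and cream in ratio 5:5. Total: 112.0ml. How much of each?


Total parts = 5 + 5 = 10
milk: 112.0 × 5/10 = 56.0ml
cream: 112.0 × 5/10 = 56.0ml
= 56.0ml and 56.0ml

56.0ml and 56.0ml


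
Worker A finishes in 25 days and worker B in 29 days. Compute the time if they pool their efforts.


Rate of A = 1/25 per day
Rate of B = 1/29 per day
Combined rate = 1/25 + 1/29 = 54/725 ≈ 0.0745 per day
Days = 1 / combined rate = 725/54
≈ 13.43 days

13.43 days


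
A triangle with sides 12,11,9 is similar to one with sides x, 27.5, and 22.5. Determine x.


Scale factor = 27.5/11 = 2.5
Missing side = 12 × 2.5
= 30.0

30.0


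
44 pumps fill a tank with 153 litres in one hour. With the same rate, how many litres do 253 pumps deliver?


Direct proportion: y/x = constant
k = 153/44 ≈ 3.4773
y₂ = k × 253 = 153 × 253 / 44 = 38709/44
= 879.75

879.75


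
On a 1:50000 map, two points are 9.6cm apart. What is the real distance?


Real distance = map distance × scale
= 9.6cm × 50000
= 480000 cm = 4800.0 m
= 4.800 km

4.800 km


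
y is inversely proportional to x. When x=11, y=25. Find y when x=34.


Inverse proportion: x × y = constant
k = 11 × 25 = 275
y₂ = k / 34 = 275 / 34
= 8.09

8.09


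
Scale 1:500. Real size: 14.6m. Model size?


Model size = real / scale
= 14.6 / 500
= 0.0292 m

0.0292 m


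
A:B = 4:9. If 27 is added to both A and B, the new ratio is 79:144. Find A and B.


Let A = 4k, B = 9k.
(4k + 27) / (9k + 27) = 79/144
Cross-multiply: 144(4k + 27) = 79(9k + 27)
576k + 3888 = 711k + 2133
576k - 711k = 2133 - 3888
-135k = -1755
k = -1755/-135 = 13
A = 4×13 = 52, B = 9×13 = 117
= A = 52, B = 117

A = 52, B = 117


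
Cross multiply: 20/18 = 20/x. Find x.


Cross multiply: 20 × x = 18 × 20
20x = 360
x = 360 / 20
= 18.00

18.00


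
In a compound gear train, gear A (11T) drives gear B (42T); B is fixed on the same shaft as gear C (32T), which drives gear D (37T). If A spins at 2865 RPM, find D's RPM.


Stage 1: RPM_B = RPM_A × t_A/t_B = 2865 × 11/42 = 31515/42 ≈ 750.36
B and C share a shaft → RPM_C = RPM_B
Stage 2: RPM_D = RPM_C × t_C/t_D = RPM_A × (t_A×t_C)/(t_B×t_D)
Overall ratio = (11×32)/(42×37) = 352/1554
RPM_D = 2865 × 352/1554 = 1008480/1554
≈ 648.96 RPM

648.96 RPM


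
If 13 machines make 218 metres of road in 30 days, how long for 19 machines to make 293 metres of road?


Days ∝ work / workers, so d₂ = d₁ × (m₁/m₂) × (w₂/w₁)
Workers factor (inverse): 13/19 ≈ 0.6842
Work factor (direct): 293/218 ≈ 1.3440
d₂ = 30 × 13/19 × 293/218 = (30 × 13 × 293) / (19 × 218) = 114270/4142
≈ 27.59 days

27.59 days


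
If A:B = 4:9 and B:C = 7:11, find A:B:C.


Match B: multiply A:B by 7 → 28:63
Multiply B:C by 9 → 63:99
Combined: 28:63:99
GCD = 1
= 28:63:99

28:63:99


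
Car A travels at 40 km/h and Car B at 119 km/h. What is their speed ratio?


Ratio = 40:119
GCD = 1
Simplified = 40:119
Time ratio (same distance) = 119:40
Speed ratio = 40:119

40:119


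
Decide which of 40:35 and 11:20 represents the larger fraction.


40/35 = 1.1429
11/20 = 0.5500
1.1429 > 0.5500, so 40:35 is greater
= 40:35

40:35


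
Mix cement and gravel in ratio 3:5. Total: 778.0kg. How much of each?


Total parts = 3 + 5 = 8
cement: 778.0 × 3/8 = 291.8kg
gravel: 778.0 × 5/8 = 486.3kg
= 291.8kg and 486.3kg

291.8kg and 486.3kg


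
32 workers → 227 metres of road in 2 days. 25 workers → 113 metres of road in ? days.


Days ∝ work / workers, so d₂ = d₁ × (m₁/m₂) × (w₂/w₁)
Workers factor (inverse): 32/25 = 1.2800
Work factor (direct): 113/227 ≈ 0.4978
d₂ = 2 × 32/25 × 113/227 = (2 × 32 × 113) / (25 × 227) = 7232/5675
≈ 1.27 days

1.27 days


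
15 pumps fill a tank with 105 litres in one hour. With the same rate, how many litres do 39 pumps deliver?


Direct proportion: y/x = constant
k = 105/15 = 7.0000
y₂ = k × 39 = 105 × 39 / 15 = 4095/15
= 273.00

273.00


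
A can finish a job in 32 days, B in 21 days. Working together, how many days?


Rate of A = 1/32 per day
Rate of B = 1/21 per day
Combined rate = 1/32 + 1/21 = 53/672 ≈ 0.0789 per day
Days = 1 / combined rate = 672/53
≈ 12.68 days

12.68 days


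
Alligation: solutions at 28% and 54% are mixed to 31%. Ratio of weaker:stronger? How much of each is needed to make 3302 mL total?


Let x parts of 28% mix with y parts of 54%.
28x + 54y = 31(x + y)
28x + 54y = 31x + 31y
x(28 - 31) = y(31 - 54)
x/y = (54 - 31)/(31 - 28) = 23/3
Simplify: 23:3
Total parts = 26; one part = 3302/26 = 127.00 mL
28% solution: 23×127.00 = 2921.00 mL
54% solution: 3×127.00 = 381.00 mL
= ratio 23:3; 2921.00 mL and 381.00 mL

ratio 23:3; 2921.00 mL and 381.00 mL


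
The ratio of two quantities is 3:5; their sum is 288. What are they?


Let A = 3k, B = 5k.
3k + 5k = 288
8k = 288 → k = 288/8 = 36
A = 3×36 = 108, B = 5×36 = 180
= A = 108, B = 180

A = 108, B = 180


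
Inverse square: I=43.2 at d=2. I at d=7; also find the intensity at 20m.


I₁d₁² = I₂d₂²
I at 7m = 43.2 × (2/7)² = 43.2 × 4/49 = 172.8/49 ≈ 3.5265
I at 20m = 43.2 × (2/20)² = 43.2 × 4/400 = 172.8/400 = 0.4320
= 3.5265 and 0.4320

3.5265 and 0.4320


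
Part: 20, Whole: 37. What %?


Percentage = (part / whole) × 100
= (20 / 37) × 100
≈ 54.05%

54.05%


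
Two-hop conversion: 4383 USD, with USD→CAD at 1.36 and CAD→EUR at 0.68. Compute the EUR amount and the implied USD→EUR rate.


Step 1: 4383 USD × 1.36 = 5960.88 CAD
Step 2: 5960.88 CAD × 0.68 = 4053.40 EUR
Implied rate USD→EUR = 1.36 × 0.68 = 0.9248
= 4053.40 EUR; implied rate 0.9248 EUR/USD

4053.40 EUR; implied rate 0.9248 EUR/USD


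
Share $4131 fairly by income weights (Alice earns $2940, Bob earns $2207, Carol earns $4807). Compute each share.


Total income = 2940 + 2207 + 4807 = $9954
Alice: $4131 × 2940/9954 = $1220.13
Bob: $4131 × 2207/9954 = $915.92
Carol: $4131 × 4807/9954 = $1994.95
= Alice: $1220.13, Bob: $915.92, Carol: $1994.95

Alice: $1220.13, Bob: $915.92, Carol: $1994.95
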